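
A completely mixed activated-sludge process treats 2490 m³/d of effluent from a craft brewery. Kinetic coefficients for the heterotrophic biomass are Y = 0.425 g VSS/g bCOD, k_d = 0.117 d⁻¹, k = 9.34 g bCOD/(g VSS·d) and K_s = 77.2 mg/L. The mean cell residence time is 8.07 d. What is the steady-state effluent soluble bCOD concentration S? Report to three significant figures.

S ≈ 4.99 mg/L

From the Monod/SRT balance for a CMAS, S = K_s·(1+k_d θ_c)/[θ_c·(Y k − k_d) − 1] = 77.2 × (1 + 0.117 × 8.07) / [8.07 × (0.425 × 9.34 − 0.117) − 1] = 150.1 / 30.09 = 4.988 mg/L.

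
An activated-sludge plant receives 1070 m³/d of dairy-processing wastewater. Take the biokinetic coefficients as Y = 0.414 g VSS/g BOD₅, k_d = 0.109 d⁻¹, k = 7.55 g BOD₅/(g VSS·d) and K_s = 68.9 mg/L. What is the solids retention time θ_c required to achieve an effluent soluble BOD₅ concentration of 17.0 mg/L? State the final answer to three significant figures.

At the target effluent, Y k S/(K_s+S) = 0.414×7.55×17.0/85.90 = 0.6186 d⁻¹.
Then 1/θ_c = μ − k_d = 0.6186 − 0.109 = 0.5096 d⁻¹, giving θ_c = 1.962 d.

θ_c ≈ 1.96 d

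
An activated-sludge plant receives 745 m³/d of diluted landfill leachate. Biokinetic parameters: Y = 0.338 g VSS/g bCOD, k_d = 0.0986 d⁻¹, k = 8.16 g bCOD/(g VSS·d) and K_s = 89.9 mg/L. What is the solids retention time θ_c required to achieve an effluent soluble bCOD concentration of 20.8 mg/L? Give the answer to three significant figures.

Specific growth rate at S = 20.8 mg/L: μ = YkS/(K_s+S) = 0.338·8.16·20.8/(89.9+20.8) = 0.5182 d⁻¹.
1/θ_c = 0.5182 − 0.0986 = 0.4196 d⁻¹, so θ_c = 2.383 d.

θ_c ≈ 2.38 d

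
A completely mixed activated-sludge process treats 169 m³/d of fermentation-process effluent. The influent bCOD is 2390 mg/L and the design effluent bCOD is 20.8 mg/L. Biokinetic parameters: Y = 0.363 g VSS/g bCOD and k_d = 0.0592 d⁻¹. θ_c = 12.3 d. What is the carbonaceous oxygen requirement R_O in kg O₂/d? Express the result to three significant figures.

The observed yield is Y_obs = Y/(1 + k_d·θ_c) = 0.363 / (1 + 0.0592 × 12.3) = 0.363 / 1.728 = 0.2100 g VSS per g bCOD removed.
Substrate removed = Q·(S₀ − S) = 169 m³/d × (2390 − 20.8) g/m³ = 4×10^5 g/d = 400.4 kg/d.
Biomass synthesised: P_X = Y_obs × 400.4 = 84.10 kg VSS/d.
R_O = Q·(S₀ − S) − 1.42·P_X = 400.4 − 1.42 × 84.10 = 281.0 kg O₂/d.

R_O ≈ 281 kg O₂/d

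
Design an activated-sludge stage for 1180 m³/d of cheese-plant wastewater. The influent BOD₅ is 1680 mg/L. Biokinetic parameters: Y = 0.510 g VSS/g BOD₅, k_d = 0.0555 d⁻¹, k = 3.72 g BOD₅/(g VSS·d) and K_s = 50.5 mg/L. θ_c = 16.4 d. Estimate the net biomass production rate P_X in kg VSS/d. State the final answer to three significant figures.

P_X ≈ 528 kg VSS/d

Effluent substrate depends only on kinetics and SRT: S = K_s(1 + k_d θ_c) / [θ_c(Yk − k_d) − 1] = 50.5 × (1 + 0.0555 × 16.4) / [16.4 × (0.510 × 3.72 − 0.0555) − 1] = 96.47 / 29.20 = 3.303 mg/L.
Observed yield with endogenous decay: Y_obs = Y / (1 + k_d·θ_c) = 0.510 / (1 + 0.0555 × 16.4) = 0.510 / 1.910 = 0.2670 g VSS/g BOD₅.
Substrate removed = Q·(S₀ − S) = 1180 m³/d × (1680 − 3.30) g/m³ = 1.98×10^6 g/d = 1979 kg/d.
So the net sludge growth is P_X = 0.2670 × 1979 = 528.2 kg VSS/d.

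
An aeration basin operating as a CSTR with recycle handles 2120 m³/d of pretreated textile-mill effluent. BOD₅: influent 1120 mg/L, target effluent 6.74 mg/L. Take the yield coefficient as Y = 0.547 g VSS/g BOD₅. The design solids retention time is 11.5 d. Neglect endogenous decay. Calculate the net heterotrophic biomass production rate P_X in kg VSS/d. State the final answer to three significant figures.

P_X ≈ 1290 kg VSS/d

No decay correction is needed, so Y_obs = Y = 0.547.
ΔS = 1120 − 6.74 = 1113 mg/L, so the substrate removal rate is 2120 × 1113/1000 = 2360 kg BOD₅/d.
Net biomass production P_X = Y_obs × Q·(S₀ − S) = 0.5470 × 2360 = 1291 kg VSS/d.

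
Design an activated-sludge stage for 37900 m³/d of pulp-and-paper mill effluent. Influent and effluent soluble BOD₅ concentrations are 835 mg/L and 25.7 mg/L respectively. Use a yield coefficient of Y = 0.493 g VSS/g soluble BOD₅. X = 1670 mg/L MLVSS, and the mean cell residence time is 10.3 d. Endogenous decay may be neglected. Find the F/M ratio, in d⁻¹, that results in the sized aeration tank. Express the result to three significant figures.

F/M ≈ 0.203 d⁻¹

Biomass mass balance (decay neglected): V·X = Y·Q·(S₀ − S)·θ_c, so V = 0.493 × 37900 × (835 − 25.7) × 10.3 / 1670 = 93265 m³.
F/M = Q·S₀ / (V·X) = 37900 × 835 / (93265 × 1670) = 0.2032 g soluble BOD₅·(g VSS·d)⁻¹.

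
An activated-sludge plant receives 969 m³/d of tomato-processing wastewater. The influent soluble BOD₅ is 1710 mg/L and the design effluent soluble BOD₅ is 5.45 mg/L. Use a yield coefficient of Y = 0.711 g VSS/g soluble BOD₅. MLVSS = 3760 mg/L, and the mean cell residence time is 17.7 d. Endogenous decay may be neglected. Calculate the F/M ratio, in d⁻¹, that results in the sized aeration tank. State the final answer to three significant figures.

V·X = Y·Q·ΔS·θ_c gives V = 0.711 × 969 × (1710 − 5.45) × 17.7 / 3760 = 5528 m³.
F/M = Q·S₀ / (V·X) = 969 × 1710 / (5528 × 3760) = 0.07972 g soluble BOD₅·(g VSS·d)⁻¹.

F/M ≈ 0.0797 d⁻¹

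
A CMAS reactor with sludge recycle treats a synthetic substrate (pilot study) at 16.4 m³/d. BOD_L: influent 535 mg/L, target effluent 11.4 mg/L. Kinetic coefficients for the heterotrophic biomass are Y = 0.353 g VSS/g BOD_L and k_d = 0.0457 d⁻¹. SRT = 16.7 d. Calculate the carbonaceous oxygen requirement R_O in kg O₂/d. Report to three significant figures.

Observed yield with endogenous decay: Y_obs = Y / (1 + k_d·θ_c) = 0.353 / (1 + 0.0457 × 16.7) = 0.353 / 1.763 = 0.2002 g VSS/g BOD_L.
Mass of BOD_L removed per day: Q(S₀ − S) = 16.4 × 523.6 g/m³ = 8.587 kg/d.
P_X = Y_obs·Q·(S₀ − S) = 0.2002 × 8.587 = 1.719 kg VSS/d.
R_O = Q·ΔS − 1.42 P_X = 8.587 − 2.441 = 6.146 kg O₂/d.

R_O ≈ 6.15 kg O₂/d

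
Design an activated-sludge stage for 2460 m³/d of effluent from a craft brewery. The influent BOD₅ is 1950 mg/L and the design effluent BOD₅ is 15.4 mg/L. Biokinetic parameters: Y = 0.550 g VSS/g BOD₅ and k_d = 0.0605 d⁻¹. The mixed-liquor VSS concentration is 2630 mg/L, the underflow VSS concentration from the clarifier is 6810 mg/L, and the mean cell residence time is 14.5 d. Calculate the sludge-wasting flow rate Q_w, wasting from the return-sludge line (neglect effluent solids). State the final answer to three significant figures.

Q_w ≈ 205 m³/d

Rearranging the biomass balance for a CMAS with decay, V = Y·Q·ΔS·θ_c / [X·(1+k_d θ_c)] = 0.550 × 2460 × (1950 − 15.4) × 14.5 / [2630 × (1 + 0.0605 × 14.5)] = 3.8×10^7 / 4937 = 7687 m³.
Wasting from the return line (neglecting effluent solids): Q_w = V·X / (θ_c·X_r) = 7687 × 2630 / (14.5 × 6810) = 204.7 m³/d.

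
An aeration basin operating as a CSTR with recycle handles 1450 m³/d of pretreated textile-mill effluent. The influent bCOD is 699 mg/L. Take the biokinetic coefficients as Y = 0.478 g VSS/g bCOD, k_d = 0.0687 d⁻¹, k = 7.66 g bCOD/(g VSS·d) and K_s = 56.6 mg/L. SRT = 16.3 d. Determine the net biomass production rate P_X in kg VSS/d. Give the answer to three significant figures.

From the Monod/SRT balance for a CMAS, S = K_s·(1+k_d θ_c)/[θ_c·(Y k − k_d) − 1] = 56.6 × (1 + 0.0687 × 16.3) / [16.3 × (0.478 × 7.66 − 0.0687) − 1] = 120.0 / 57.56 = 2.084 mg/L.
Y_obs = Y / (1 + k_d θ_c) = 0.478 / (1 + 0.0687 × 16.3) = 0.478 / 2.120 = 0.2255.
ΔS = 699 − 2.08 = 696.9 mg/L, so the substrate removal rate is 1450 × 696.9/1000 = 1011 kg bCOD/d.
P_X = Y_obs · Q(S₀ − S) = 0.2255 × 1011 = 227.9 kg VSS/d.

P_X ≈ 228 kg VSS/d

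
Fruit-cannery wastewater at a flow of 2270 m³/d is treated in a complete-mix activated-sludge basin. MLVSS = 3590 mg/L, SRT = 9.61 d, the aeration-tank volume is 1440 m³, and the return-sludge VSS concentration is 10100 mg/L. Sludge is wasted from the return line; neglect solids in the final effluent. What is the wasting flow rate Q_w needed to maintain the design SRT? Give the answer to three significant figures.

Q_w ≈ 53.3 m³/d

Wasting from the return line (neglecting effluent solids): Q_w = V·X / (θ_c·X_r) = 1440 × 3590 / (9.61 × 10100) = 53.26 m³/d.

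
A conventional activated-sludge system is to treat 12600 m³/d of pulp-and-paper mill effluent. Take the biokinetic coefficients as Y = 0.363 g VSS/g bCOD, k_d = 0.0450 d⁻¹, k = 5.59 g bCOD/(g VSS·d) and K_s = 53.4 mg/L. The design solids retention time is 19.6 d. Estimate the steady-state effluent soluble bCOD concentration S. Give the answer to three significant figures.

For a completely mixed reactor with recycle the Lawrence–McCarty relation gives S = K_s·(1 + k_d·θ_c) / [θ_c·(Y·k − k_d) − 1] = 53.4 × (1 + 0.0450 × 19.6) / [19.6 × (0.363 × 5.59 − 0.0450) − 1] = 100.5 / 37.89 = 2.652 mg/L.

S ≈ 2.65 mg/L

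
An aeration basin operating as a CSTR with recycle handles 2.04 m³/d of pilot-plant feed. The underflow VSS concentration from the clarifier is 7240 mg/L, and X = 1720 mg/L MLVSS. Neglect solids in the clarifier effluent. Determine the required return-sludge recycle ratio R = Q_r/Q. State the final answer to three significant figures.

R ≈ 0.312

Mass balance around the secondary clarifier (neglecting effluent solids): R = X / (X_r − X) = 1720 / (7240 − 1720) = 0.3116.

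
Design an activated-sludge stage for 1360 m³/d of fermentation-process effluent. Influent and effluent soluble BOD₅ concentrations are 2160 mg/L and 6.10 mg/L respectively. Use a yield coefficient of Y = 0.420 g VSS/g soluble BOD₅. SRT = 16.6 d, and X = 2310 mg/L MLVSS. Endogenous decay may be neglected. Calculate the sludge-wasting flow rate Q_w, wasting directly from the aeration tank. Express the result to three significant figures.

V·X = Y·Q·ΔS·θ_c gives V = 0.420 × 1360 × (2160 − 6.10) × 16.6 / 2310 = 8841 m³.
Wasting from the aeration tank: Q_w = V / θ_c = 8841 / 16.6 = 532.6 m³/d.

Q_w ≈ 533 m³/d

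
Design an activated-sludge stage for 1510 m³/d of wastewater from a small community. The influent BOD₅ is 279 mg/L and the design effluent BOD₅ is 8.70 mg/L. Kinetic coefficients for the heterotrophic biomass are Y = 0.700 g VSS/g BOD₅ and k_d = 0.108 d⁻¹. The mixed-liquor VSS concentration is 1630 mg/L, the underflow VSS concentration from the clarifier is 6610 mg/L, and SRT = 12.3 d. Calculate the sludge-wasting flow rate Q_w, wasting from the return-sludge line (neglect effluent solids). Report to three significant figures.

Q_w ≈ 18.6 m³/d

From the SRT design equation V = Y Q (S₀−S) θ_c / [X (1 + k_d θ_c)] = 0.700 × 1510 × (279 − 8.70) × 12.3 / [1630 × (1 + 0.108 × 12.3)] = 3.51×10^6 / 3795 = 925.9 m³.
θ_c = V·X/(Q_w·X_r) when wasting from the recycle, so Q_w = V·X/(θ_c·X_r) = 925.9 × 1630 / (12.3 × 6610) = 18.56 m³/d.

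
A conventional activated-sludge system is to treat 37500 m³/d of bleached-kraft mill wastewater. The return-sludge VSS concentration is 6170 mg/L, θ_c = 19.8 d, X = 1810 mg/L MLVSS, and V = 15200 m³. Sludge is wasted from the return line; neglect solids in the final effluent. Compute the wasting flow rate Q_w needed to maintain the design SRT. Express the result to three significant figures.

Q_w = (V·X)/(θ_c X_r) = 15200 × 1810 / (19.8 × 6170) = 225.2 m³/d.

Q_w ≈ 225 m³/d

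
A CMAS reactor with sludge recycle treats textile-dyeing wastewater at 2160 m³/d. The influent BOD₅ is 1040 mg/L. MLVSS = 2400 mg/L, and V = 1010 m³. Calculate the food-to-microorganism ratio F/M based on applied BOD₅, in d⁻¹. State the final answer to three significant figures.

F/M ≈ 0.927 d⁻¹

F/M = applied load / biomass = Q·S₀/(V·X) = 2160 × 1040 / (1010 × 2400) = 0.9267 d⁻¹.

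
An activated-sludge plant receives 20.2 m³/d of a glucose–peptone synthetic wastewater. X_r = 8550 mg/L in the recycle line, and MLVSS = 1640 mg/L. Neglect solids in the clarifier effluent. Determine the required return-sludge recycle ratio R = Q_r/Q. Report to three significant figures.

Solids balance on the clarifier gives (1+R)X = R·X_r, so R = X/(X_r − X) = 1640 / (8550 − 1640) = 0.2373.

R ≈ 0.237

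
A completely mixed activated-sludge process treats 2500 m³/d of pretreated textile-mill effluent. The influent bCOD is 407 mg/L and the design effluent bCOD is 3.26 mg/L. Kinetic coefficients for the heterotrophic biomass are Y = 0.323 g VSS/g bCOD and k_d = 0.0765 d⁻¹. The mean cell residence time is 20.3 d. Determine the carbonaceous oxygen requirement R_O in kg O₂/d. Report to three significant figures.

Y_obs = Y / (1 + k_d θ_c) = 0.323 / (1 + 0.0765 × 20.3) = 0.323 / 2.553 = 0.1265.
Mass of bCOD removed per day: Q(S₀ − S) = 2500 × 403.7 g/m³ = 1009 kg/d.
Net sludge production P_X = 0.1265 × 1009 = 127.7 kg VSS/d.
Carbonaceous O₂ demand = substrate oxidised − cell-mass equivalent = 1009 − 1.42 × 127.7 = 828.0 kg O₂/d.

R_O ≈ 828 kg O₂/d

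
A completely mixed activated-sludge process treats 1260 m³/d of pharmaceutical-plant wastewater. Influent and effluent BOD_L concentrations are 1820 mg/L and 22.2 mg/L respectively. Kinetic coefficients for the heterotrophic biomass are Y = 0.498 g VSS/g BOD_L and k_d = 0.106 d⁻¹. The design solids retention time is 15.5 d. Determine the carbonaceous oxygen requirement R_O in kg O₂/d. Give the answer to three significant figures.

Observed yield with endogenous decay: Y_obs = Y / (1 + k_d·θ_c) = 0.498 / (1 + 0.106 × 15.5) = 0.498 / 2.643 = 0.1884 g VSS/g BOD_L.
Q·(S₀ − S) = 1260 × (1820 − 22.2) × 10⁻³ = 2265 kg/d removed.
P_X = Y_obs·Q·(S₀ − S) = 0.1884 × 2265 = 426.8 kg VSS/d.
R_O = Q·ΔS − 1.42 P_X = 2265 − 606.1 = 1659 kg O₂/d.

R_O ≈ 1660 kg O₂/d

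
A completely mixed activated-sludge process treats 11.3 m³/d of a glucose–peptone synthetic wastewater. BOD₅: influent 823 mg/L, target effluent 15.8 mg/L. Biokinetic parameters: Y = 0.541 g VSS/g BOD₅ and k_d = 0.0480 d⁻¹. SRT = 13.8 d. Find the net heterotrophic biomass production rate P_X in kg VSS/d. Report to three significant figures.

The observed yield is Y_obs = Y/(1 + k_d·θ_c) = 0.541 / (1 + 0.0480 × 13.8) = 0.541 / 1.662 = 0.3254 g VSS per g BOD₅ removed.
Q·(S₀ − S) = 11.3 × (823 − 15.8) × 10⁻³ = 9.121 kg/d removed.
Net biomass production P_X = Y_obs × Q·(S₀ − S) = 0.3254 × 9.121 = 2.968 kg VSS/d.

P_X ≈ 2.97 kg VSS/d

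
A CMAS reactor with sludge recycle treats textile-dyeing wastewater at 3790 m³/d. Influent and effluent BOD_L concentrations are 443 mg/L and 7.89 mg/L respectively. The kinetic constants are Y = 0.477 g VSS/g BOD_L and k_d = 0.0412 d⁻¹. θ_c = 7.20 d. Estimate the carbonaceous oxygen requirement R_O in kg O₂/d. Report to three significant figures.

R_O ≈ 788 kg O₂/d

Y_obs = Y / (1 + k_d θ_c) = 0.477 / (1 + 0.0412 × 7.20) = 0.477 / 1.297 = 0.3679.
Q·(S₀ − S) = 3790 × (443 − 7.89) × 10⁻³ = 1649 kg/d removed.
Biomass synthesised: P_X = Y_obs × 1649 = 606.6 kg VSS/d.
R_O = Q·ΔS − 1.42 P_X = 1649 − 861.4 = 787.6 kg O₂/d.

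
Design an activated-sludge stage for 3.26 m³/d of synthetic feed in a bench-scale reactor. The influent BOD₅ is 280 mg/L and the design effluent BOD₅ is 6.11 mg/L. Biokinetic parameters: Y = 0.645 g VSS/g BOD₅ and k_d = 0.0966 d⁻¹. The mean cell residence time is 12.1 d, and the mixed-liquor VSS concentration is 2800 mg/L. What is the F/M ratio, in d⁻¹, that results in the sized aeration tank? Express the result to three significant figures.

F/M ≈ 0.284 d⁻¹

Rearranging the biomass balance for a CMAS with decay, V = Y·Q·ΔS·θ_c / [X·(1+k_d θ_c)] = 0.645 × 3.26 × (280 − 6.11) × 12.1 / [2800 × (1 + 0.0966 × 12.1)] = 6.97×10^3 / 6073 = 1.147 m³.
Food-to-microorganism ratio F/M = Q S₀ / (V X) = 3.26 × 280 / (1.147 × 2800) = 0.2841 d⁻¹.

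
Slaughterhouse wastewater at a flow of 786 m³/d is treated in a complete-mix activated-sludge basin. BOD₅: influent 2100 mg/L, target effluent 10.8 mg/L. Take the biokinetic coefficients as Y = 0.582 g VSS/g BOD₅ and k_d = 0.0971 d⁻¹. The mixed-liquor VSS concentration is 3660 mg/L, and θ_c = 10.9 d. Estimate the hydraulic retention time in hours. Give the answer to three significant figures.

Steady-state biomass mass balance: V·X·(1 + k_d·θ_c) = Y·Q·(S₀ − S)·θ_c, so V = 0.582 × 786 × (2100 − 10.8) × 10.9 / [3660 × (1 + 0.0971 × 10.9)] = 1.04×10^7 / 7534 = 1383 m³.
Hydraulic retention time τ = V/Q = 1383 / 786 = 1.759 d = 42.22 h.

τ ≈ 42.2 h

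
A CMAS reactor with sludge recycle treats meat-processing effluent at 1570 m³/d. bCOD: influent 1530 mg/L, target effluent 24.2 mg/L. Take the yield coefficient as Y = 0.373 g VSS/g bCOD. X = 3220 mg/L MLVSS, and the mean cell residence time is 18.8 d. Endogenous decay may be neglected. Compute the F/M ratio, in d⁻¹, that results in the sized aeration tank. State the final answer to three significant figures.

V·X = Y·Q·ΔS·θ_c gives V = 0.373 × 1570 × (1530 − 24.2) × 18.8 / 3220 = 5148 m³.
F/M = applied load / biomass = Q·S₀/(V·X) = 1570 × 1530 / (5148 × 3220) = 0.1449 d⁻¹.

F/M ≈ 0.145 d⁻¹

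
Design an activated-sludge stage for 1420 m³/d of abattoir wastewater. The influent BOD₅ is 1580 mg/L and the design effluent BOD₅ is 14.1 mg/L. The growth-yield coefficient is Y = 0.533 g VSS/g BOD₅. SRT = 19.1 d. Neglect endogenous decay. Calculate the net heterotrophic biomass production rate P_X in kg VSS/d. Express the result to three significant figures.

P_X ≈ 1190 kg VSS/d

No decay correction is needed, so Y_obs = Y = 0.533.
Substrate removed = Q·(S₀ − S) = 1420 m³/d × (1580 − 14.1) g/m³ = 2.22×10^6 g/d = 2224 kg/d.
Biomass produced: P_X = Y_obs·Q·ΔS = 0.5330 × 2224 ≈ 1185 kg VSS/d.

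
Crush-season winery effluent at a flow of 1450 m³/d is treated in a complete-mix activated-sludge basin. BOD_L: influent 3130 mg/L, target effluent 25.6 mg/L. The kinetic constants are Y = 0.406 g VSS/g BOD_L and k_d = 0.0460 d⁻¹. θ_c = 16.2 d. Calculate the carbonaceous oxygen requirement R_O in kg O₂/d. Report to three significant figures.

Y_obs = Y / (1 + k_d θ_c) = 0.406 / (1 + 0.0460 × 16.2) = 0.406 / 1.745 = 0.2326.
Substrate removed = Q·(S₀ − S) = 1450 m³/d × (3130 − 25.6) g/m³ = 4.5×10^6 g/d = 4501 kg/d.
P_X = Y_obs·Q·(S₀ − S) = 0.2326 × 4501 = 1047 kg VSS/d.
R_O = Q·ΔS − 1.42 P_X = 4501 − 1487 = 3014 kg O₂/d.

R_O ≈ 3010 kg O₂/d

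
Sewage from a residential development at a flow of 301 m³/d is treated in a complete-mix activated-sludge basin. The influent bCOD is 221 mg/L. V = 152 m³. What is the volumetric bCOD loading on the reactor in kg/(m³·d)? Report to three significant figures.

Applied bCOD load per unit volume = Q·S₀/V = (301 × 221/1000)/152.0 = 0.4376 kg bCOD·m⁻³·d⁻¹.

L_v ≈ 0.438 kg bCOD/(m³·d)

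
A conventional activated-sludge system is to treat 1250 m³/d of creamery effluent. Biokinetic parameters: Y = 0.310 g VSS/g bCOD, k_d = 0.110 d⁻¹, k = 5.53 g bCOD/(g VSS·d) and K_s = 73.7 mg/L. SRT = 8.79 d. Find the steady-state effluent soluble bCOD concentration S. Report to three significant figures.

Effluent substrate depends only on kinetics and SRT: S = K_s(1 + k_d θ_c) / [θ_c(Yk − k_d) − 1] = 73.7 × (1 + 0.110 × 8.79) / [8.79 × (0.310 × 5.53 − 0.110) − 1] = 145.0 / 13.10 = 11.06 mg/L.

S ≈ 11.1 mg/L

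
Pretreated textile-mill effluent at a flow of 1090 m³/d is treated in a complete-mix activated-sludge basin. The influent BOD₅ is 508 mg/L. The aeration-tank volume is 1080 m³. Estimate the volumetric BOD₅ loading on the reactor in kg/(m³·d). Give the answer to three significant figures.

L_v ≈ 0.513 kg BOD₅/(m³·d)

Volumetric loading L_v = Q·S₀ / V = 1090 × 508 g/m³ / 1080 m³ = 512.7 g/(m³·d) = 0.5127 kg BOD₅/(m³·d).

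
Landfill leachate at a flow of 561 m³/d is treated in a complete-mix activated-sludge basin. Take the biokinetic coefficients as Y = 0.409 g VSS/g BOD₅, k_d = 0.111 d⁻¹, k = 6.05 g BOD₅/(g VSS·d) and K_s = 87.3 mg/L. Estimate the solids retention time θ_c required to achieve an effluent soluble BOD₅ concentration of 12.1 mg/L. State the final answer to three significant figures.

At the target effluent, Y k S/(K_s+S) = 0.409×6.05×12.1/99.40 = 0.3012 d⁻¹.
Then 1/θ_c = μ − k_d = 0.3012 − 0.111 = 0.1902 d⁻¹, giving θ_c = 5.257 d.

θ_c ≈ 5.26 d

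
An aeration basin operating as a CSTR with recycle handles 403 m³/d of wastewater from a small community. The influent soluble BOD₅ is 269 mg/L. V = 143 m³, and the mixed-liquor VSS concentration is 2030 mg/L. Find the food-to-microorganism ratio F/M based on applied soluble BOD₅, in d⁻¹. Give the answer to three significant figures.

F/M ≈ 0.373 d⁻¹

F/M = applied load / biomass = Q·S₀/(V·X) = 403 × 269 / (143.0 × 2030) = 0.3734 d⁻¹.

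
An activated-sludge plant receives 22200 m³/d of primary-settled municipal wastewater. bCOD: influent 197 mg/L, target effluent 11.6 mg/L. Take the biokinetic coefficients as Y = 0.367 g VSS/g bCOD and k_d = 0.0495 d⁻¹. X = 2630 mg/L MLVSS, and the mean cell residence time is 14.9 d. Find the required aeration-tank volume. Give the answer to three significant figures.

Rearranging the biomass balance for a CMAS with decay, V = Y·Q·ΔS·θ_c / [X·(1+k_d θ_c)] = 0.367 × 22200 × (197 − 11.6) × 14.9 / [2630 × (1 + 0.0495 × 14.9)] = 2.25×10^7 / 4570 = 4925 m³.

V ≈ 4930 m³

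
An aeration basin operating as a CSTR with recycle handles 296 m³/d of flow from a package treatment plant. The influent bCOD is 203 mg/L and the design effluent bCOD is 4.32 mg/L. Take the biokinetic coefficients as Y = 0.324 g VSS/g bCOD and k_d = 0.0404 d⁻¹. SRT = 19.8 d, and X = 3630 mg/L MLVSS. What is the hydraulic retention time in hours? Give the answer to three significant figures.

τ ≈ 4.68 h

Steady-state biomass mass balance: V·X·(1 + k_d·θ_c) = Y·Q·(S₀ − S)·θ_c, so V = 0.324 × 296 × (203 − 4.32) × 19.8 / [3630 × (1 + 0.0404 × 19.8)] = 3.77×10^5 / 6534 = 57.74 m³.
τ = V/Q = 57.74/296 = 0.1951 d, or 4.682 h.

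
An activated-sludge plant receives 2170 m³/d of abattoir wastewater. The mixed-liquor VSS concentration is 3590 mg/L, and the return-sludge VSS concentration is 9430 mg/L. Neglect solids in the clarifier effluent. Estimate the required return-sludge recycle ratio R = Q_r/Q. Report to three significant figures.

Mass balance around the secondary clarifier (neglecting effluent solids): R = X / (X_r − X) = 3590 / (9430 − 3590) = 0.6147.

R ≈ 0.615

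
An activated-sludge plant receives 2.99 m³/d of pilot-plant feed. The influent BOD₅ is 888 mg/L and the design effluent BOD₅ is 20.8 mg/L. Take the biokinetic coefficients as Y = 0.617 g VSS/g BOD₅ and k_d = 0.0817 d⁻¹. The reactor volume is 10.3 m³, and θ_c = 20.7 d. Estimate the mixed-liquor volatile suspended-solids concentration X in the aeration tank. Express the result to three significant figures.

X ≈ 1190 mg/L

X = Y·Q·ΔS·θ_c / [V·(1 + k_d θ_c)] = 0.617 × 2.99 × (888 − 20.8) × 20.7 / [10.3 × (1 + 0.0817 × 20.7)] = 1195 mg/L.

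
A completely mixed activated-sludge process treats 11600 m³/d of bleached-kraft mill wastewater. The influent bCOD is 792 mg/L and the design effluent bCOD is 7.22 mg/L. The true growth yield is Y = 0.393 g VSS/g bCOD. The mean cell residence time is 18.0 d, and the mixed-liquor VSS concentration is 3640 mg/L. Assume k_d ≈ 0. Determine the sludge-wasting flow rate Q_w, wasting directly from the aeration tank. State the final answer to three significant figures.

Q_w ≈ 983 m³/d

V·X = Y·Q·ΔS·θ_c gives V = 0.393 × 11600 × (792 − 7.22) × 18.0 / 3640 = 17692 m³.
For wasting at MLVSS concentration, Q_w = V/θ_c = 17692/18.0 = 982.9 m³/d.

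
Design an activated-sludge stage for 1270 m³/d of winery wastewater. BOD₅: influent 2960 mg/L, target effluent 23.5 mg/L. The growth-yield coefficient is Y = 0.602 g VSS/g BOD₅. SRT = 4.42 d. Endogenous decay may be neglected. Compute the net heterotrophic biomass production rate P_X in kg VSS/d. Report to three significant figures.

Since k_d ≈ 0, Y_obs = Y = 0.602 g VSS/g BOD₅.
ΔS = 2960 − 23.5 = 2936 mg/L, so the substrate removal rate is 1270 × 2936/1000 = 3729 kg BOD₅/d.
Net biomass production P_X = Y_obs × Q·(S₀ − S) = 0.6020 × 3729 = 2245 kg VSS/d.

P_X ≈ 2250 kg VSS/d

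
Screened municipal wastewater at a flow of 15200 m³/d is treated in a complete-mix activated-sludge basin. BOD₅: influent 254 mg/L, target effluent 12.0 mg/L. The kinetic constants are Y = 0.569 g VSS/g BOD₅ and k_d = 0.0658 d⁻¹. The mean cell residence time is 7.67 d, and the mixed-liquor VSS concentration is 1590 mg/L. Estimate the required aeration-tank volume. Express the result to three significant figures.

V ≈ 6710 m³

Steady-state biomass mass balance: V·X·(1 + k_d·θ_c) = Y·Q·(S₀ − S)·θ_c, so V = 0.569 × 15200 × (254 − 12.0) × 7.67 / [1590 × (1 + 0.0658 × 7.67)] = 1.61×10^7 / 2392 = 6710 m³.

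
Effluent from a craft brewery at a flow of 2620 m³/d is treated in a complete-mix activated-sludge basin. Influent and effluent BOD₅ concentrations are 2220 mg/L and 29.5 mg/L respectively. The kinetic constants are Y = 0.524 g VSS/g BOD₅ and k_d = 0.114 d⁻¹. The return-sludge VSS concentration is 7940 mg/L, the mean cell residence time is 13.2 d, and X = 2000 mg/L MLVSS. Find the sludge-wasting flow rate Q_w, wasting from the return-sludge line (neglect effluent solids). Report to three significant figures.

Q_w ≈ 151 m³/d

From the SRT design equation V = Y Q (S₀−S) θ_c / [X (1 + k_d θ_c)] = 0.524 × 2620 × (2220 − 29.5) × 13.2 / [2000 × (1 + 0.114 × 13.2)] = 3.97×10^7 / 5010 = 7924 m³.
Wasting from the return line (neglecting effluent solids): Q_w = V·X / (θ_c·X_r) = 7924 × 2000 / (13.2 × 7940) = 151.2 m³/d.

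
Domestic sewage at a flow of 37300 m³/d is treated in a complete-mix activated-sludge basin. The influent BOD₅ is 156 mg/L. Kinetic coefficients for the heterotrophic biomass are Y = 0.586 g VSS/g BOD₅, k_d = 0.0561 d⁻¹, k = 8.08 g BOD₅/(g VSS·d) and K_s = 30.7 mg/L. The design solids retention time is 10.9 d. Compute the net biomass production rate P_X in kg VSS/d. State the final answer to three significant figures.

Effluent substrate depends only on kinetics and SRT: S = K_s(1 + k_d θ_c) / [θ_c(Yk − k_d) − 1] = 30.7 × (1 + 0.0561 × 10.9) / [10.9 × (0.586 × 8.08 − 0.0561) − 1] = 49.47 / 50.00 = 0.9895 mg/L.
Observed yield with endogenous decay: Y_obs = Y / (1 + k_d·θ_c) = 0.586 / (1 + 0.0561 × 10.9) = 0.586 / 1.611 = 0.3636 g VSS/g BOD₅.
Mass of BOD₅ removed per day: Q(S₀ − S) = 37300 × 155.0 g/m³ = 5782 kg/d.
Net biomass production P_X = Y_obs × Q·(S₀ − S) = 0.3636 × 5782 = 2103 kg VSS/d.

P_X ≈ 2100 kg VSS/d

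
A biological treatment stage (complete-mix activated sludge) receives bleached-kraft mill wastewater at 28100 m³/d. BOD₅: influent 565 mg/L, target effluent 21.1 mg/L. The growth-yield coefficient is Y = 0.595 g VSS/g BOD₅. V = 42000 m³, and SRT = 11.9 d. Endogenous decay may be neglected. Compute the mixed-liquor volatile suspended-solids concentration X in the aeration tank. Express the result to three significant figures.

X ≈ 2580 mg/L

From V·X = Y·Q·(S₀ − S)·θ_c (decay neglected): X = 0.595 × 28100 × (565 − 21.1) × 11.9 / 42000 = 2577 mg/L.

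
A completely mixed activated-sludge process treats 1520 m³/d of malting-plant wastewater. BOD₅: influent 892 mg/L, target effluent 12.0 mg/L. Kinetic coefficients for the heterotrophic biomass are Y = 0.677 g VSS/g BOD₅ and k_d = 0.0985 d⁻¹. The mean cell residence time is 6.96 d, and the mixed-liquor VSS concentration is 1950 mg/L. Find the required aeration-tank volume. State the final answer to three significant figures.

From the SRT design equation V = Y Q (S₀−S) θ_c / [X (1 + k_d θ_c)] = 0.677 × 1520 × (892 − 12.0) × 6.96 / [1950 × (1 + 0.0985 × 6.96)] = 6.3×10^6 / 3287 = 1918 m³.

V ≈ 1920 m³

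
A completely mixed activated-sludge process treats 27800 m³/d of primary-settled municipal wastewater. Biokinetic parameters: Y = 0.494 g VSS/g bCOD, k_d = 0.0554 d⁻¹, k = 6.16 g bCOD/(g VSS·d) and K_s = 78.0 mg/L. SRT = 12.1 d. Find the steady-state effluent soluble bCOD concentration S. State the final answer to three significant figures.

S ≈ 3.71 mg/L

From the Monod/SRT balance for a CMAS, S = K_s·(1+k_d θ_c)/[θ_c·(Y k − k_d) − 1] = 78.0 × (1 + 0.0554 × 12.1) / [12.1 × (0.494 × 6.16 − 0.0554) − 1] = 130.3 / 35.15 = 3.707 mg/L.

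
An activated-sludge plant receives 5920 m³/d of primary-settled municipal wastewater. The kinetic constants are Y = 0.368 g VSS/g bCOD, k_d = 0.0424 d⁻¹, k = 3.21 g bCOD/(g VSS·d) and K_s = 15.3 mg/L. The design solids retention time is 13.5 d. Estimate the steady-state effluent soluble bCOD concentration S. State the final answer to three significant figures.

Effluent substrate depends only on kinetics and SRT: S = K_s(1 + k_d θ_c) / [θ_c(Yk − k_d) − 1] = 15.3 × (1 + 0.0424 × 13.5) / [13.5 × (0.368 × 3.21 − 0.0424) − 1] = 24.06 / 14.37 = 1.674 mg/L.

S ≈ 1.67 mg/L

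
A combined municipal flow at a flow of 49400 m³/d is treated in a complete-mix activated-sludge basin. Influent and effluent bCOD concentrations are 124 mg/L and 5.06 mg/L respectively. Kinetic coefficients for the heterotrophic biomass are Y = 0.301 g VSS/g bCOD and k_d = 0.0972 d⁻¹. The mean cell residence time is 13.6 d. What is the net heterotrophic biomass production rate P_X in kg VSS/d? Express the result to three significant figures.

P_X ≈ 762 kg VSS/d

Y_obs = Y / (1 + k_d θ_c) = 0.301 / (1 + 0.0972 × 13.6) = 0.301 / 2.322 = 0.1296.
ΔS = 124 − 5.06 = 118.9 mg/L, so the substrate removal rate is 49400 × 118.9/1000 = 5876 kg bCOD/d.
P_X = Y_obs · Q(S₀ − S) = 0.1296 × 5876 = 761.7 kg VSS/d.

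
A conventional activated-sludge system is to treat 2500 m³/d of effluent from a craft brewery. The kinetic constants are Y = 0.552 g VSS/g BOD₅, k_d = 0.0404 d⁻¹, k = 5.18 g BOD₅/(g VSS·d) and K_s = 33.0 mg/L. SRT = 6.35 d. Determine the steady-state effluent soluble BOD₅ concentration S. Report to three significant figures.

From the Monod/SRT balance for a CMAS, S = K_s·(1+k_d θ_c)/[θ_c·(Y k − k_d) − 1] = 33.0 × (1 + 0.0404 × 6.35) / [6.35 × (0.552 × 5.18 − 0.0404) − 1] = 41.47 / 16.90 = 2.454 mg/L.

S ≈ 2.45 mg/L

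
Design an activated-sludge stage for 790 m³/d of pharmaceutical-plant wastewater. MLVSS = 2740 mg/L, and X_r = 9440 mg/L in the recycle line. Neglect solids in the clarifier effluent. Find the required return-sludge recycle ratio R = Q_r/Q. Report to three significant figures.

R = Q_r/Q = X/(X_r − X) = 2740 / (9440 − 2740) = 0.4090.

R ≈ 0.409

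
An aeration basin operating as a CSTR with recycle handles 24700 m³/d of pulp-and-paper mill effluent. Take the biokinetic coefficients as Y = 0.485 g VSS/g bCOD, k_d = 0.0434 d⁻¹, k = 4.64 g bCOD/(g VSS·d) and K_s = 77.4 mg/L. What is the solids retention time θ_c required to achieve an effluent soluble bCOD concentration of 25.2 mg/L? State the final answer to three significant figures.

At the target effluent, Y k S/(K_s+S) = 0.485×4.64×25.2/102.6 = 0.5527 d⁻¹.
Then 1/θ_c = μ − k_d = 0.5527 − 0.0434 = 0.5093 d⁻¹, giving θ_c = 1.963 d.

θ_c ≈ 1.96 d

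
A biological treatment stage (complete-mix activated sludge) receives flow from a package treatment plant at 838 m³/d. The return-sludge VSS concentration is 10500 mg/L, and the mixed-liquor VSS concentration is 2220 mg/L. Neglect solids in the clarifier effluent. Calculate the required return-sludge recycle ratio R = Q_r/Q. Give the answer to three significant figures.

Solids balance on the clarifier gives (1+R)X = R·X_r, so R = X/(X_r − X) = 2220 / (10500 − 2220) = 0.2681.

R ≈ 0.268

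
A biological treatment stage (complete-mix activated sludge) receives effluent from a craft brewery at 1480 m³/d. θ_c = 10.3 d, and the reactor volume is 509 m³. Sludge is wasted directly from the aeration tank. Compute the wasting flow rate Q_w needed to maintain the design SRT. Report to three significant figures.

With mixed-liquor wasting, θ_c = V/Q_w, so Q_w = V/θ_c = 509.0/10.3 = 49.42 m³/d.

Q_w ≈ 49.4 m³/d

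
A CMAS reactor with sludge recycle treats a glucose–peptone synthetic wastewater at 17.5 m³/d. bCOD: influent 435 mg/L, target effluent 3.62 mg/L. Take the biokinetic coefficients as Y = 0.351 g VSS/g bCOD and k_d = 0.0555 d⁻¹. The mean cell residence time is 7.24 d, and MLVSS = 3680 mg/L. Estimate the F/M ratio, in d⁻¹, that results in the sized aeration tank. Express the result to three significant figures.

Steady-state biomass mass balance: V·X·(1 + k_d·θ_c) = Y·Q·(S₀ − S)·θ_c, so V = 0.351 × 17.5 × (435 − 3.62) × 7.24 / [3680 × (1 + 0.0555 × 7.24)] = 1.92×10^4 / 5159 = 3.719 m³.
F/M = Q·S₀ / (V·X) = 17.5 × 435 / (3.719 × 3680) = 0.5563 g bCOD·(g VSS·d)⁻¹.

F/M ≈ 0.556 d⁻¹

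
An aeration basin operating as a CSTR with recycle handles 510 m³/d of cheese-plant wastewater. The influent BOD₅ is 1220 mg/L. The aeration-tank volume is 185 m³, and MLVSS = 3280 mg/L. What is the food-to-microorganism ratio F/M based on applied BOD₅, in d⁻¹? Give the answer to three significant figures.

F/M ≈ 1.03 d⁻¹

F/M = Q·S₀ / (V·X) = 510 × 1220 / (185.0 × 3280) = 1.025 g BOD₅·(g VSS·d)⁻¹.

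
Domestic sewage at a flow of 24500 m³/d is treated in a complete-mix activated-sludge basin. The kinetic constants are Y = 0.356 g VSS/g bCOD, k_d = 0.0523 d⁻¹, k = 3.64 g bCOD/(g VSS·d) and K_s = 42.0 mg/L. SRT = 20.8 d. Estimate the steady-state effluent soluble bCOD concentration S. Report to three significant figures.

Effluent substrate depends only on kinetics and SRT: S = K_s(1 + k_d θ_c) / [θ_c(Yk − k_d) − 1] = 42.0 × (1 + 0.0523 × 20.8) / [20.8 × (0.356 × 3.64 − 0.0523) − 1] = 87.69 / 24.87 = 3.527 mg/L.

S ≈ 3.53 mg/L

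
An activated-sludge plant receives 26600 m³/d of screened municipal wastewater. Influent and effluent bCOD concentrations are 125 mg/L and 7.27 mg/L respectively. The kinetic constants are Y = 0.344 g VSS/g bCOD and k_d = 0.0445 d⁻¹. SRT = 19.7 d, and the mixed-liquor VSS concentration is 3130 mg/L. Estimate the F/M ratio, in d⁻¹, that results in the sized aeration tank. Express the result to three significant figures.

From the SRT design equation V = Y Q (S₀−S) θ_c / [X (1 + k_d θ_c)] = 0.344 × 26600 × (125 − 7.27) × 19.7 / [3130 × (1 + 0.0445 × 19.7)] = 2.12×10^7 / 5874 = 3613 m³.
F/M = applied load / biomass = Q·S₀/(V·X) = 26600 × 125 / (3613 × 3130) = 0.2940 d⁻¹.

F/M ≈ 0.294 d⁻¹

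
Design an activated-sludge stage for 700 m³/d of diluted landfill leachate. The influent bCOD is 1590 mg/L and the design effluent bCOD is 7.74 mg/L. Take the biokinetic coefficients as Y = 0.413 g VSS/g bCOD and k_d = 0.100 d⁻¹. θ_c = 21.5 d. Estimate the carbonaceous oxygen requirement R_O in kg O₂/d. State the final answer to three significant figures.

The observed yield is Y_obs = Y/(1 + k_d·θ_c) = 0.413 / (1 + 0.100 × 21.5) = 0.413 / 3.150 = 0.1311 g VSS per g bCOD removed.
ΔS = 1590 − 7.74 = 1582 mg/L, so the substrate removal rate is 700 × 1582/1000 = 1108 kg bCOD/d.
Biomass synthesised: P_X = Y_obs × 1108 = 145.2 kg VSS/d.
R_O = Q·(S₀ − S) − 1.42·P_X = 1108 − 1.42 × 145.2 = 901.4 kg O₂/d.

R_O ≈ 901 kg O₂/d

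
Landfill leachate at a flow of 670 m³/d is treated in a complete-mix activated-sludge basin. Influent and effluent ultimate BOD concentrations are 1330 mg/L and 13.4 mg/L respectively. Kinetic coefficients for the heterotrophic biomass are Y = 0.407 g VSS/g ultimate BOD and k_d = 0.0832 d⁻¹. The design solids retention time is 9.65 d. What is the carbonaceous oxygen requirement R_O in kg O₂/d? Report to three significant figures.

R_O ≈ 599 kg O₂/d

Observed yield with endogenous decay: Y_obs = Y / (1 + k_d·θ_c) = 0.407 / (1 + 0.0832 × 9.65) = 0.407 / 1.803 = 0.2257 g VSS/g ultimate BOD.
Mass of ultimate BOD removed per day: Q(S₀ − S) = 670 × 1317 g/m³ = 882.1 kg/d.
P_X = Y_obs·Q·(S₀ − S) = 0.2257 × 882.1 = 199.1 kg VSS/d.
R_O = Q·ΔS − 1.42 P_X = 882.1 − 282.8 = 599.3 kg O₂/d.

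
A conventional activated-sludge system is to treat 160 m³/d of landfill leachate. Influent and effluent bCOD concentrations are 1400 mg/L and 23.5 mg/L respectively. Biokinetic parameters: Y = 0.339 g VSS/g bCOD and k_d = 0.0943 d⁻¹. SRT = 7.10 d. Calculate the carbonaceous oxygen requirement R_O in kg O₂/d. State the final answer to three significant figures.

Y_obs = Y / (1 + k_d θ_c) = 0.339 / (1 + 0.0943 × 7.10) = 0.339 / 1.670 = 0.2031.
Q·(S₀ − S) = 160 × (1400 − 23.5) × 10⁻³ = 220.2 kg/d removed.
Biomass synthesised: P_X = Y_obs × 220.2 = 44.72 kg VSS/d.
R_O = Q·(S₀ − S) − 1.42·P_X = 220.2 − 1.42 × 44.72 = 156.7 kg O₂/d.

R_O ≈ 157 kg O₂/d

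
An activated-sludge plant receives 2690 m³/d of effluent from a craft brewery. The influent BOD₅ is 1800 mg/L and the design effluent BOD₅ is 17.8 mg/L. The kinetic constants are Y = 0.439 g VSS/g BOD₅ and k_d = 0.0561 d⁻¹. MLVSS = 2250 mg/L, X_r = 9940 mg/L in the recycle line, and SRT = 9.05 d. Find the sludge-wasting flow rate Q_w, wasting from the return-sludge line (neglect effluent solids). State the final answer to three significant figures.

Steady-state biomass mass balance: V·X·(1 + k_d·θ_c) = Y·Q·(S₀ − S)·θ_c, so V = 0.439 × 2690 × (1800 − 17.8) × 9.05 / [2250 × (1 + 0.0561 × 9.05)] = 1.9×10^7 / 3392 = 5615 m³.
Wasting from the return line (neglecting effluent solids): Q_w = V·X / (θ_c·X_r) = 5615 × 2250 / (9.05 × 9940) = 140.4 m³/d.

Q_w ≈ 140 m³/d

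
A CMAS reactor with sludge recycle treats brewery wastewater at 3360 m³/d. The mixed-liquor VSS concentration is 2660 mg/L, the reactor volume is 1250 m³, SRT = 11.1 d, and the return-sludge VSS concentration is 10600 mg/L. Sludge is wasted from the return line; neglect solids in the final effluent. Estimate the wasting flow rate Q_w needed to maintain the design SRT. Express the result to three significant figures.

Wasting from the return line (neglecting effluent solids): Q_w = V·X / (θ_c·X_r) = 1250 × 2660 / (11.1 × 10600) = 28.26 m³/d.

Q_w ≈ 28.3 m³/d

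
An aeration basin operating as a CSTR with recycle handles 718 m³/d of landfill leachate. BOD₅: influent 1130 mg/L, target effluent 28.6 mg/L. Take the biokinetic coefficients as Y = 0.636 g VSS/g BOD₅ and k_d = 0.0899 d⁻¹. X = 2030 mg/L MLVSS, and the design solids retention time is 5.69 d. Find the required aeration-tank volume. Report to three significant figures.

Steady-state biomass mass balance: V·X·(1 + k_d·θ_c) = Y·Q·(S₀ − S)·θ_c, so V = 0.636 × 718 × (1130 − 28.6) × 5.69 / [2030 × (1 + 0.0899 × 5.69)] = 2.86×10^6 / 3068 = 932.7 m³.

V ≈ 933 m³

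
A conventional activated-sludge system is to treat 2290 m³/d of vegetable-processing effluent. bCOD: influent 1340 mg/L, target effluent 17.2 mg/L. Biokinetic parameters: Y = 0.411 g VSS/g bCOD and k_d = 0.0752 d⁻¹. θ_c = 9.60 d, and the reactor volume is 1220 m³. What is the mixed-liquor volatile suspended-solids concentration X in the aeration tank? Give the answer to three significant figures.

X = Y·Q·ΔS·θ_c / [V·(1 + k_d θ_c)] = 0.411 × 2290 × (1340 − 17.2) × 9.60 / [1220 × (1 + 0.0752 × 9.60)] = 5689 mg/L.

X ≈ 5690 mg/L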